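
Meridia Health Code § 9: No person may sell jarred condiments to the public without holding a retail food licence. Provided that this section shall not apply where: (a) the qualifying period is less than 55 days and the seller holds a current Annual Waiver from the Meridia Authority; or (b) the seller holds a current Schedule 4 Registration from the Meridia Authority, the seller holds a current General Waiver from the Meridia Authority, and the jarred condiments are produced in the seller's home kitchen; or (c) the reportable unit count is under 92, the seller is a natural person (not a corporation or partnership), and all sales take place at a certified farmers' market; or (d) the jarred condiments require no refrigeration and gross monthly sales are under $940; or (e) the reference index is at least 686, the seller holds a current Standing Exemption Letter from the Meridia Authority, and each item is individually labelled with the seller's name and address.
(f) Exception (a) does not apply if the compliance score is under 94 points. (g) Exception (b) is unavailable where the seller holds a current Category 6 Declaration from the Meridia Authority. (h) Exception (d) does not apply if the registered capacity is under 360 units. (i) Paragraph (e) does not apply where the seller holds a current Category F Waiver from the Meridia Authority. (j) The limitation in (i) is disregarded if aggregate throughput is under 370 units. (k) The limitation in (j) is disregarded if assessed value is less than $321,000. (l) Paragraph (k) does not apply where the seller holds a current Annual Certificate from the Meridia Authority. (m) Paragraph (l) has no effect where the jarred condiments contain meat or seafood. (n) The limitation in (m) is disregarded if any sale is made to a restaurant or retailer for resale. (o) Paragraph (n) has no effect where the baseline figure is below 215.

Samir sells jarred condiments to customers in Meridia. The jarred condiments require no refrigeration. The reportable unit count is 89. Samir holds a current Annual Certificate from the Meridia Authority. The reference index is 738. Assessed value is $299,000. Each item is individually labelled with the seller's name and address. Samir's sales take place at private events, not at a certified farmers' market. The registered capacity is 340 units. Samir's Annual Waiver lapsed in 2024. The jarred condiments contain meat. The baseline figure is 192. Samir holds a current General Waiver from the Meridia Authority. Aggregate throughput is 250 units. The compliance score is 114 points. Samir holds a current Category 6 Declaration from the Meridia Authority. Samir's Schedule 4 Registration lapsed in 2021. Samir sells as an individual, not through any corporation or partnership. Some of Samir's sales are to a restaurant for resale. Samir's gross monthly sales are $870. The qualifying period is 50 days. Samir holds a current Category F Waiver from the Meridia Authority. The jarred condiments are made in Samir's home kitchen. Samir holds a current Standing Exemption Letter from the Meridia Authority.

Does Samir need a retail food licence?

Yes — Samir must hold a retail food licence.

Exception (a) requires that the seller holds a current Annual Waiver from the Meridia Authority; but there is no Annual Waiver in force, so (a) is unavailable.
Exception (b) fails — no current Schedule 4 Registration is held.
Exception (c) fails — sales are at private events, not a certified farmers' market.
All of (d)'s requirements are met (the jarred condiments are shelf-stable; gross monthly sales are $870, under the $940 limit). But: (h) is engaged — the registered capacity is 340 units, under the 360 units limit. So (d) is unavailable.
All of (e)'s requirements are met (the reference index is 738, meeting the 686 threshold; a current Standing Exemption Letter is held; items are individually labelled). But applying paragraphs (i)–(o): (i) operates against (e): a current Category F Waiver is held. (j) would limit (i) — aggregate throughput is 250 units, under the 370 units limit — but (k) sets (j) aside: (k) operates — assessed value is $299,000, less than the $321,000 limit. (l) would limit (k) — a current Annual Certificate is held — but (m) sets (l) aside: (m) operates against (l): the jarred condiments contain meat. (n) would limit (m) — some sales are to a restaurant for resale — but (o) sets (n) aside: (o) operates against (n): the baseline figure is 192, below the 215 limit. Exception (e) does not apply.
None of the exceptions is available; § 9 applies in full.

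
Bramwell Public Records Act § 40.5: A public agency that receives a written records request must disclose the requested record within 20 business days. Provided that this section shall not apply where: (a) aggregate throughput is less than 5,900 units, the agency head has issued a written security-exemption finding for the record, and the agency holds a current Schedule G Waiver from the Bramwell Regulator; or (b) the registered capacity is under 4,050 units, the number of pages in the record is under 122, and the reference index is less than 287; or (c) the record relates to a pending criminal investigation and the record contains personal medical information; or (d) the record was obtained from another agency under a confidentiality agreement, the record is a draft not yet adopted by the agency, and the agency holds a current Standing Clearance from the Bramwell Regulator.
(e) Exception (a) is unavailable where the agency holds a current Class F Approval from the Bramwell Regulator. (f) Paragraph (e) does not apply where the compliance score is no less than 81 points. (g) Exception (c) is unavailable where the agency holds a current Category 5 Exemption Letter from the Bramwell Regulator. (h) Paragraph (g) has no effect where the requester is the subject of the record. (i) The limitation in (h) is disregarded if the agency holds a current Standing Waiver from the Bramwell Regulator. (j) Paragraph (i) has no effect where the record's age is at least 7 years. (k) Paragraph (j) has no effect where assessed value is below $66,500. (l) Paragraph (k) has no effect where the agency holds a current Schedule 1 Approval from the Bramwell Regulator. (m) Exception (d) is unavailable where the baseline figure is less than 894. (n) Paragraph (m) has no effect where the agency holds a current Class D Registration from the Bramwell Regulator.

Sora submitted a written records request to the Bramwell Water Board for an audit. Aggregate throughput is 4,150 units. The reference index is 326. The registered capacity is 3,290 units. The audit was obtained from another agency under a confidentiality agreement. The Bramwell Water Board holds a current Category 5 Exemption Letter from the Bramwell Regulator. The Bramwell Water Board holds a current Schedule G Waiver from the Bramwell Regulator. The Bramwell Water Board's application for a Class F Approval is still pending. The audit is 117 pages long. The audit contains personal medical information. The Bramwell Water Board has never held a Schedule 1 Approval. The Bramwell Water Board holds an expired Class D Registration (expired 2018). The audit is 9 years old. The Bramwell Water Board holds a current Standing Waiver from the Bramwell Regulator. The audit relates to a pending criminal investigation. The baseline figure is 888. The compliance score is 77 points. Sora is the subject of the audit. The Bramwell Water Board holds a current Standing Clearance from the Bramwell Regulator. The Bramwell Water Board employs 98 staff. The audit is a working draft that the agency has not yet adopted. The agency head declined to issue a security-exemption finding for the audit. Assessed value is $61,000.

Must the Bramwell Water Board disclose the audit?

Exception (a) fails — the agency head declined to issue a security-exemption finding.
Exception (b) fails — the reference index is 326, not less than 287.
All of (c)'s requirements are met (the audit relates to a pending investigation; the audit contains personal medical information). But applying paragraphs (g)–(l): (g) operates against (c): a current Category 5 Exemption Letter is held. (h) applies (Sora is the subject of the audit), but is displaced by (i): (i) operates against (h): a current Standing Waiver is held. (j) would limit (i) — the record's age is 9 years, meeting the 7 years threshold — but (k) sets (j) aside: (k) operates against (j): assessed value is $61,000, below the $66,500 limit. (l) does not operate here (no current Schedule 1 Approval is held), so (k) stands. Exception (c) does not apply.
Exception (d): the audit was obtained under a confidentiality agreement; the audit is an unadopted draft; a current Standing Clearance is held — every condition holds. But applying paragraphs (m)–(n): (m) operates against (d): the baseline figure is 888, less than the 894 limit. (n), which would lift (m), is not triggered — no current Class D Registration is held. So (d) is unavailable.
No exception displaces § 40.5.

Yes — the Bramwell Water Board must disclose the audit.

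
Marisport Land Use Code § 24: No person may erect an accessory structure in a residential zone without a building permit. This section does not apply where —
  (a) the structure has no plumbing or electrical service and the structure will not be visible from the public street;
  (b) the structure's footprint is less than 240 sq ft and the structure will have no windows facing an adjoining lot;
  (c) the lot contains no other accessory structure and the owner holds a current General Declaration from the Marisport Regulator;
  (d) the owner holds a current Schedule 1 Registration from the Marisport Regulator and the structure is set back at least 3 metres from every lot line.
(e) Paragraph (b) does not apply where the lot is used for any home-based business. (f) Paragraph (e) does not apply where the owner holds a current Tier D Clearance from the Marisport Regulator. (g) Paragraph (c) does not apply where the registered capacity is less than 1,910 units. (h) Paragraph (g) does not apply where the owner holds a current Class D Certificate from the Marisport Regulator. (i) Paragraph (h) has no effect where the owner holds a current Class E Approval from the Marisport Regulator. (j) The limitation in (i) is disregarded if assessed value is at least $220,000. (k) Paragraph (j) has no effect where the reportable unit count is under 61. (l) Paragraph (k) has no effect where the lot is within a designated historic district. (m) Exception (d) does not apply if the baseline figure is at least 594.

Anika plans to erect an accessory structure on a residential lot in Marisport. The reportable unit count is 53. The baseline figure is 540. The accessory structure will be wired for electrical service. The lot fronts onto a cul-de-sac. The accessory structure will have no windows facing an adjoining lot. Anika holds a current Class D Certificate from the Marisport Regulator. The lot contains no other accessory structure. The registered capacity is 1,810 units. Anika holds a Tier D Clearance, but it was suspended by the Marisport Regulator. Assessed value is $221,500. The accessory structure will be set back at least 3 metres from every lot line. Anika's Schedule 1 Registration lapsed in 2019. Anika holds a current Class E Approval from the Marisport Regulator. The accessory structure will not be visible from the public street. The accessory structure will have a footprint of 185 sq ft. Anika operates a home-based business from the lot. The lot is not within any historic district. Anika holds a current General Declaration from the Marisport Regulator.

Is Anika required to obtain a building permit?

Yes — Anika must obtain a building permit.

Exception (a) requires that the structure has no plumbing or electrical service; but electrical service is planned, so (a) is unavailable.
All of (b)'s requirements are met (the structure's footprint is 185 sq ft, less than the 240 sq ft limit; no windows face an adjoining lot). Turning to paragraphs (e)–(f): (e) is engaged — a home-based business operates on the lot. (f) does not operate here (no current Tier D Clearance is held), so (e) stands. So (b) is unavailable.
Exception (c) is satisfied on its face — the lot has no other accessory structure; a current General Declaration is held. But applying paragraphs (g)–(l): (g) operates against (c): the registered capacity is 1,810 units, less than the 1,910 units limit. (h) would limit (g) — a current Class D Certificate is held — but (i) sets (h) aside: (i) applies — a current Class E Approval is held. (j) would limit (i) — assessed value is $221,500, meeting the $220,000 threshold — but (k) sets (j) aside: (k) operates against (j): the reportable unit count is 53, under the 61 limit. (l), which would lift (k), does not operate here — the lot is not in a historic district. So (c) is unavailable.
Exception (d) does not apply: no current Schedule 1 Registration is held.
No exception is made out. Anika falls within the general rule.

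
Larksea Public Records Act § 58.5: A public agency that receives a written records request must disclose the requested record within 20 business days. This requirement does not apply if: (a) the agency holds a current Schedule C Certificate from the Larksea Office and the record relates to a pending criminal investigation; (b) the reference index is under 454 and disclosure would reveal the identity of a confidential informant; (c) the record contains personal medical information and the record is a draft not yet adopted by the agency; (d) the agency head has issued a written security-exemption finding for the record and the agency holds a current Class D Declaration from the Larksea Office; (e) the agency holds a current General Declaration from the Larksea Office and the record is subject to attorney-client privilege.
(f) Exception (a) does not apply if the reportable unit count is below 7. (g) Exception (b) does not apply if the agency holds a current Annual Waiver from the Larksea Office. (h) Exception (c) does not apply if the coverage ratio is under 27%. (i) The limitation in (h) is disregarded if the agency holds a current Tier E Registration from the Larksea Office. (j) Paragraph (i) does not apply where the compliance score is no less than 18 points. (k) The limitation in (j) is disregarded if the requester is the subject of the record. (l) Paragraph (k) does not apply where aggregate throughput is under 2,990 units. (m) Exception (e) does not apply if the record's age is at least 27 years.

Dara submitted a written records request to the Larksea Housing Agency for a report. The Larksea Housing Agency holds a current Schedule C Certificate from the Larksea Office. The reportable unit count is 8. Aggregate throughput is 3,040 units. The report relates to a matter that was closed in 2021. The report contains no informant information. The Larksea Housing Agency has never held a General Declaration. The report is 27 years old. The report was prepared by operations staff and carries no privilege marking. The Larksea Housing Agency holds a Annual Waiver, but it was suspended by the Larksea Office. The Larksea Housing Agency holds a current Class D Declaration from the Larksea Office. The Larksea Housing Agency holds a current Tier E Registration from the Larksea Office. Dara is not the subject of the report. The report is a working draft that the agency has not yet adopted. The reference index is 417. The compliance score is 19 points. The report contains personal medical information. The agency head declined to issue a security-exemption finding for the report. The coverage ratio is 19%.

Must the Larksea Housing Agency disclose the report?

Yes — the Larksea Housing Agency must disclose the report.

Exception (a) does not apply: the report relates to a closed matter.
Exception (b) fails — the report contains no informant information.
Exception (c)'s conditions are all satisfied: the report contains personal medical information; the report is an unadopted draft. However, paragraphs (h)–(l) must be considered: (h) applies — the coverage ratio is 19%, under the 27% limit. (i) would limit (h) — a current Tier E Registration is held — but (j) sets (i) aside: (j) operates against (i): the compliance score is 19 points, meeting the 18 points threshold. (k), which would lift (j), is not triggered — Dara is not the subject of the report. (c) is therefore removed.
Exception (d) requires that the agency head has issued a written security-exemption finding for the record; but the agency head declined to issue a security-exemption finding, so (d) is unavailable.
Exception (e) requires that the agency holds a current General Declaration from the Larksea Office; but no current General Declaration is held, so (e) is unavailable.
Every exception is unavailable, so the rule governs.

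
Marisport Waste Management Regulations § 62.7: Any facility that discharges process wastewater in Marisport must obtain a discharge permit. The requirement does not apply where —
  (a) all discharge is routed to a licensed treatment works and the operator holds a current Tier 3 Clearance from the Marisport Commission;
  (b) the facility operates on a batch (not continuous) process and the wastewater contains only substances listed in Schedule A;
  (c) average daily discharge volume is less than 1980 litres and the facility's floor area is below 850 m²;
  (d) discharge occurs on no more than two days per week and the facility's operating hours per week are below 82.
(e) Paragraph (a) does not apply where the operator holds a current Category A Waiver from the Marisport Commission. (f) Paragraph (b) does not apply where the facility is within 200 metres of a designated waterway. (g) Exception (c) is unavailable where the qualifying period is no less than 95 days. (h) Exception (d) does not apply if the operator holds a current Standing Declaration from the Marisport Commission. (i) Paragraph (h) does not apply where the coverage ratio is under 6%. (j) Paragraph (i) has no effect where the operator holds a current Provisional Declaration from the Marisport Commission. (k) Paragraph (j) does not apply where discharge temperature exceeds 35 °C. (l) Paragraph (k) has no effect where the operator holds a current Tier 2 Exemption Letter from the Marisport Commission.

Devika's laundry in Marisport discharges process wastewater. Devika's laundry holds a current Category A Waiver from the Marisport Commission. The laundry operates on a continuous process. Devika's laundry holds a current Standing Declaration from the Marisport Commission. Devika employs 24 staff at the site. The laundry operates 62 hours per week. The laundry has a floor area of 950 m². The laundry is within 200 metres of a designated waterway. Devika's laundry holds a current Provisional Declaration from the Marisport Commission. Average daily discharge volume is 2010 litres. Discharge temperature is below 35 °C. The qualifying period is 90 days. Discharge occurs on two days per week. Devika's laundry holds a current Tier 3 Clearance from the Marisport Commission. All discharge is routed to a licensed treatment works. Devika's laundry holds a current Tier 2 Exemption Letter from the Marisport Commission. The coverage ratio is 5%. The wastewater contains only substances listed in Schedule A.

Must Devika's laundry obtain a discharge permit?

Exception (a)'s conditions are all satisfied: discharge is routed to a licensed treatment works; a current Tier 3 Clearance is held. Turning to paragraph (e): (e) operates against (a): a current Category A Waiver is held. Exception (a) does not apply.
Exception (b) does not apply: the facility operates on a continuous process.
Exception (c) requires that average daily discharge volume is less than 1980 litres; but average daily discharge volume is 2010 litres, not less than 1980 litres, so (c) is unavailable.
Exception (d)'s conditions are all satisfied: discharge occurs on no more than two days per week; the facility's operating hours per week are 62, below the 82 limit. Turning to paragraphs (h)–(l): (h) operates — a current Standing Declaration is held. (i) would limit (h) — the coverage ratio is 5%, under the 6% limit — but (j) sets (i) aside: (j) is engaged — a current Provisional Declaration is held. (k) does not operate here (discharge temperature is below 35 °C), so (j) stands. So (d) is unavailable.
None of the exceptions is available; § 62.7 applies in full.

Yes — Devika's laundry must obtain a discharge permit.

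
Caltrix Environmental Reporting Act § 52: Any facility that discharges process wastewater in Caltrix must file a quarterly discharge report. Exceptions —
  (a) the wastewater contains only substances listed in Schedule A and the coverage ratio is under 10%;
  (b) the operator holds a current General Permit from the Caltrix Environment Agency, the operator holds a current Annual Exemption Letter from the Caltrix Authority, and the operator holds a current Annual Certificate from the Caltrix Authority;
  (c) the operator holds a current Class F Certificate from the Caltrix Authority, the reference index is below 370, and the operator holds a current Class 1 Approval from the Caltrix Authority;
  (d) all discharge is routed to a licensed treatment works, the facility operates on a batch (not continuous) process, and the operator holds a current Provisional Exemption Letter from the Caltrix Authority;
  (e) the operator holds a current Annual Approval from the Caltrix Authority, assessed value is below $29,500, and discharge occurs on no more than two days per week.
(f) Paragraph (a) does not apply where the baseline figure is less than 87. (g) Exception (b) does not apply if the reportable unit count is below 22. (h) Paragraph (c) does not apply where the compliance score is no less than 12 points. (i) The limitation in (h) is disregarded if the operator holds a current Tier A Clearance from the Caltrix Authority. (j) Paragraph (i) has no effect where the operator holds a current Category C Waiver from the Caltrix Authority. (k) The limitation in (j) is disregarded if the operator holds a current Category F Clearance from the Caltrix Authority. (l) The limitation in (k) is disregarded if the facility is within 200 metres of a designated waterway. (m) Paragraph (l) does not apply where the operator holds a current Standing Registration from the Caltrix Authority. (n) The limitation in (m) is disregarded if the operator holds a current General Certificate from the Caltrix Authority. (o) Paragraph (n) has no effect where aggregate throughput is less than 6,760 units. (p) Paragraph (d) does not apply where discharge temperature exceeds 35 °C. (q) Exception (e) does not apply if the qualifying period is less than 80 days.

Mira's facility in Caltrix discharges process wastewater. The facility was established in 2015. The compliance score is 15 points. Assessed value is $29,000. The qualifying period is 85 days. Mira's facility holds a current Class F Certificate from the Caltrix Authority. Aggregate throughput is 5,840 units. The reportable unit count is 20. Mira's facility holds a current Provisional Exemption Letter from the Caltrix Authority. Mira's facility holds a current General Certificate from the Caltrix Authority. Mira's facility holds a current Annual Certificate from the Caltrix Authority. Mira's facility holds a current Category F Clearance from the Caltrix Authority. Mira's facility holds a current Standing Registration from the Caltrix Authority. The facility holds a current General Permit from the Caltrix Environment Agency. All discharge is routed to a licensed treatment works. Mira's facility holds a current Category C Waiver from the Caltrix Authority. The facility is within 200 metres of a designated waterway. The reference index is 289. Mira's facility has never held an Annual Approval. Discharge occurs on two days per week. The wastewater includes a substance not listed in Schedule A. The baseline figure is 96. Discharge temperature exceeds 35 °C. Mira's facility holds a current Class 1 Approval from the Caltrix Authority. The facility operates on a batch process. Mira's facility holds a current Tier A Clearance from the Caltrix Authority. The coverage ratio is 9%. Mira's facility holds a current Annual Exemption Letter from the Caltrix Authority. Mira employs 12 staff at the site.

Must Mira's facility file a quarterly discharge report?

No — exception (c) applies; Mira's facility is not required to file a quarterly discharge report.

Exception (a) does not apply: the wastewater includes a non-Schedule-A substance.
Exception (b): a current General Permit is held; a current Annual Exemption Letter is held; a current Annual Certificate is held — every condition holds. Turning to paragraph (g): (g) operates against (b): the reportable unit count is 20, below the 22 limit. Exception (b) does not apply.
Exception (c) is satisfied on its face — a current Class F Certificate is held; the reference index is 289, below the 370 limit; a current Class 1 Approval is held. As to paragraphs (h)–(o): (h) applies (the compliance score is 15 points, meeting the 12 points threshold), but is set aside by (i): (i) applies — a current Tier A Clearance is held. (j) would limit (i) — a current Category C Waiver is held — but (k) sets (j) aside: (k) operates — a current Category F Clearance is held. (l) applies (the facility is within 200 m of a designated waterway), but yields to (m): (m) applies — a current Standing Registration is held. (n) would limit (m) — a current General Certificate is held — but (o) sets (n) aside: (o) operates against (n): aggregate throughput is 5,840 units, less than the 6,760 units limit. So (c) applies.
Exception (d): discharge is routed to a licensed treatment works; the facility operates on a batch process; a current Provisional Exemption Letter is held — every condition holds. But: (p) operates against (d): discharge temperature exceeds 35 °C. Exception (d) does not apply.
Exception (e) fails — no current Annual Approval is held.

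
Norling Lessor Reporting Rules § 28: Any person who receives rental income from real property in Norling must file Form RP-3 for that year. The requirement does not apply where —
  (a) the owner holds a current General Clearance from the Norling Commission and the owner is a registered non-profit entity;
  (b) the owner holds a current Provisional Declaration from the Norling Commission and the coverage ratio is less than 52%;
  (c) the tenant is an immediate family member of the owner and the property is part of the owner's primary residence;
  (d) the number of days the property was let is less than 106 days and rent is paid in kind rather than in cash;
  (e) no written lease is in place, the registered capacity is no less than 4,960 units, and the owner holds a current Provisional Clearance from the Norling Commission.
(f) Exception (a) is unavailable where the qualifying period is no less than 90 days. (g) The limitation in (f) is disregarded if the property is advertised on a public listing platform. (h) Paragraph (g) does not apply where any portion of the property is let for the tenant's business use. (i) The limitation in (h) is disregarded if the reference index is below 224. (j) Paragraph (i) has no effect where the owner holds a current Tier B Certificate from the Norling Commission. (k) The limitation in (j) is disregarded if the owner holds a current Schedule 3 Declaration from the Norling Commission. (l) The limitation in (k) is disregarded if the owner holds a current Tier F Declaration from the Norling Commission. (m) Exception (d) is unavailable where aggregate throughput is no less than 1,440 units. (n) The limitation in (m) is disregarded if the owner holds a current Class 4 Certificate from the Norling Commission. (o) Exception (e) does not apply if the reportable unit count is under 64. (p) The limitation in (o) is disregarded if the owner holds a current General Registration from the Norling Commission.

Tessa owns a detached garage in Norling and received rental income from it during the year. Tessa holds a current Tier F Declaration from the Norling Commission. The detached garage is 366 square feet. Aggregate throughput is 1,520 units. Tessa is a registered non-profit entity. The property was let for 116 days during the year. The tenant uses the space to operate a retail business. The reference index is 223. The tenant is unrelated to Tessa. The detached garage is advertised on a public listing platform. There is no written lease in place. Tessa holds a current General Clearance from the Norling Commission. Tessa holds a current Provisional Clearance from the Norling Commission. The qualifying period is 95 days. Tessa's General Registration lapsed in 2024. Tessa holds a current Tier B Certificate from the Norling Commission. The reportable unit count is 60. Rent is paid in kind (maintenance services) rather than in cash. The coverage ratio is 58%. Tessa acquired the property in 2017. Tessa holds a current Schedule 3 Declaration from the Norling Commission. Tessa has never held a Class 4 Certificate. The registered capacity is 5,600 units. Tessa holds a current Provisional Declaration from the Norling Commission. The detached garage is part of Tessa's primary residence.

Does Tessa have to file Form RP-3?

Exception (a) is satisfied on its face — a current General Clearance is held; Tessa is a registered non-profit. But: (f) operates against (a): the qualifying period is 95 days, meeting the 90 days threshold. (g) is engaged (the property is publicly advertised), but is displaced by (h): (h) operates against (g): the space is let for business use. (i) is triggered (the reference index is 223, below the 224 limit), but yields to (j): (j) operates against (i): a current Tier B Certificate is held. (k) is triggered (a current Schedule 3 Declaration is held), but is overridden by (l): (l) applies — a current Tier F Declaration is held. Exception (a) does not apply.
Exception (b) does not apply: the coverage ratio is 58%, not less than 52%.
Exception (c) does not apply: the tenant is unrelated to the owner.
Exception (d) does not apply: the number of days the property was let is 116 days, not less than 106 days.
Exception (e) is satisfied on its face — there is no written lease; the registered capacity is 5,600 units, meeting the 4,960 units threshold; a current Provisional Clearance is held. But: (o) is engaged — the reportable unit count is 60, under the 64 limit. (p), which would lift (o), does not operate here — the General Registration is not current. (e) is therefore removed.
No exception displaces § 28.

Yes — Tessa must file Form RP-3.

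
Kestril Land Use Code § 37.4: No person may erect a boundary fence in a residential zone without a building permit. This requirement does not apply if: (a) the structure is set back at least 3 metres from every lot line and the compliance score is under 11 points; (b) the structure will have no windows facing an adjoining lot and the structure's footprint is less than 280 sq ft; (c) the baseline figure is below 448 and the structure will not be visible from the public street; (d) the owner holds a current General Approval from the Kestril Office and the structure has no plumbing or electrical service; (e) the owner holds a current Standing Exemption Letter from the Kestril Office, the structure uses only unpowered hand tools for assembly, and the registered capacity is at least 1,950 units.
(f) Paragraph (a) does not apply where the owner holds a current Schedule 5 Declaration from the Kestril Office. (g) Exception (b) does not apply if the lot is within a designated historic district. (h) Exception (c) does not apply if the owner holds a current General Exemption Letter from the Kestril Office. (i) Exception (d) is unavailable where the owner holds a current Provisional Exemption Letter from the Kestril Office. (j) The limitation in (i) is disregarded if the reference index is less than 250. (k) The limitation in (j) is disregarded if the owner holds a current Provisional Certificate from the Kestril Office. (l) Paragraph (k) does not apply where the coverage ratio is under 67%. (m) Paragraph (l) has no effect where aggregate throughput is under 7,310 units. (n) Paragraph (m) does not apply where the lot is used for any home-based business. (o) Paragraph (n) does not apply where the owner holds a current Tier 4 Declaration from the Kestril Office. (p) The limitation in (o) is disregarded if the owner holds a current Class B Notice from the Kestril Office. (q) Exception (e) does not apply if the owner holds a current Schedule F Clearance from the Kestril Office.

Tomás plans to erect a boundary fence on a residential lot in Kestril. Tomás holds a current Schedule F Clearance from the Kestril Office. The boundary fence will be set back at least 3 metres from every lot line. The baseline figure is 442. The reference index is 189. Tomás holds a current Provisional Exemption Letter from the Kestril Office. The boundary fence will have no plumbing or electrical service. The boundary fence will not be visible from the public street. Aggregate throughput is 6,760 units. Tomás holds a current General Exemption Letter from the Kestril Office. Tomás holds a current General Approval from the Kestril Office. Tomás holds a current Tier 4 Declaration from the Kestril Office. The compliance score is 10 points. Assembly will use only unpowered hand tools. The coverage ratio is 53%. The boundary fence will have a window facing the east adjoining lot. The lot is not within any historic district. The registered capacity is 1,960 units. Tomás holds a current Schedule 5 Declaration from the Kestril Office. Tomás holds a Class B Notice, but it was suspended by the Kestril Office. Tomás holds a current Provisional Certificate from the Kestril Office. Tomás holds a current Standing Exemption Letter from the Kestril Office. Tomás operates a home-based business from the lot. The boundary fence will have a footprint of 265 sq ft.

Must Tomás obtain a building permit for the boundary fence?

All of (a)'s requirements are met (the setback is at least 3 m on every side; the compliance score is 10 points, under the 11 points limit). Turning to paragraph (f): (f) operates against (a): a current Schedule 5 Declaration is held. (a) is therefore removed.
Exception (b) requires that the structure will have no windows facing an adjoining lot; but a window faces an adjoining lot, so (b) is unavailable.
Exception (c) is satisfied on its face — the baseline figure is 442, below the 448 limit; the structure will not be visible from the street. However, paragraph (h) must be considered: (h) is triggered — a current General Exemption Letter is held. So (c) is unavailable.
Exception (d)'s conditions are all satisfied: a current General Approval is held; there is no plumbing or electrical service. But: (i) is triggered — a current Provisional Exemption Letter is held. (j) would limit (i) — the reference index is 189, less than the 250 limit — but (k) sets (j) aside: (k) is engaged — a current Provisional Certificate is held. (l) is engaged (the coverage ratio is 53%, under the 67% limit), but yields to (m): (m) operates against (l): aggregate throughput is 6,760 units, under the 7,310 units limit. (n) would limit (m) — a home-based business operates on the lot — but (o) sets (n) aside: (o) operates against (n): a current Tier 4 Declaration is held. (p) is inapplicable (the Class B Notice is not current), so (o) stands. So (d) is unavailable.
Exception (e): a current Standing Exemption Letter is held; assembly uses only hand tools; the registered capacity is 1,960 units, meeting the 1,950 units threshold — every condition holds. But: (q) operates against (e): a current Schedule F Clearance is held. (e) is therefore removed.
No exception applies. The general rule governs.

Yes — Tomás must obtain a building permit.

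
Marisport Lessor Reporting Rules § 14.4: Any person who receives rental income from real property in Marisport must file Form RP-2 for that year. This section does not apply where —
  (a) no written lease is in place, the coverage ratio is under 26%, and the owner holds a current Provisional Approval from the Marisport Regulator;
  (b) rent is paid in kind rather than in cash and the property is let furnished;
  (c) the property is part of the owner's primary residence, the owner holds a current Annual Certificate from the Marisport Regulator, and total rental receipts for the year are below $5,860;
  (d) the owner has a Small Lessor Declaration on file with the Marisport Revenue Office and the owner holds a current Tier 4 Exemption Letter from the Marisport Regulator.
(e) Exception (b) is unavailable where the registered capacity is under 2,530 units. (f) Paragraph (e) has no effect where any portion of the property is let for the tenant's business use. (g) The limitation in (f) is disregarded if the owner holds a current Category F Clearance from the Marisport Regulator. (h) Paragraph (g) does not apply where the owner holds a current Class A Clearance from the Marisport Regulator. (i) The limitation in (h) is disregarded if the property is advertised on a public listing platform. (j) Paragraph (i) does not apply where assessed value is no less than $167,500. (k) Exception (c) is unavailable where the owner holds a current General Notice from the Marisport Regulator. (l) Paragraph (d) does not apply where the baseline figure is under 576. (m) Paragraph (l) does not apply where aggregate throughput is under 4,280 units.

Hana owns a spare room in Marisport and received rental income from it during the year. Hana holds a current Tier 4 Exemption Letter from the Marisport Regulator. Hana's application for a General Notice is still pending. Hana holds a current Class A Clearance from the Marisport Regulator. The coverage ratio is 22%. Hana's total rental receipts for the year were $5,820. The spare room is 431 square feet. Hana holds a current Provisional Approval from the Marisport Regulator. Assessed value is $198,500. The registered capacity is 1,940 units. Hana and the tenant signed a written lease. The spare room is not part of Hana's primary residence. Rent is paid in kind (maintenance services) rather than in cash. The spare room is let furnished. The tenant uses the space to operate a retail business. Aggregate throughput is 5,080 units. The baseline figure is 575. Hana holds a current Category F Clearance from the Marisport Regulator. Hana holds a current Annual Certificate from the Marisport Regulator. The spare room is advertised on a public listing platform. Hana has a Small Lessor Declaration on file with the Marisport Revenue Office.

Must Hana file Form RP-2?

Exception (a) requires that no written lease is in place; but a written lease is in place, so (a) is unavailable.
Exception (b): rent is paid in kind; the property is let furnished — every condition holds. Applying paragraphs (e)–(j): (e) would limit (b) — the registered capacity is 1,940 units, under the 2,530 units limit — but (f) sets (e) aside: (f) is triggered — the space is let for business use. (g) would limit (f) — a current Category F Clearance is held — but (h) sets (g) aside: (h) operates against (g): a current Class A Clearance is held. (i) is engaged (the property is publicly advertised), but is set aside by (j): (j) operates against (i): assessed value is $198,500, meeting the $167,500 threshold. (b) remains available.
Exception (c) requires that the property is part of the owner's primary residence; but the spare room is not part of the primary residence, so (c) is unavailable.
Exception (d)'s conditions are all satisfied: a Small Lessor Declaration is on file; a current Tier 4 Exemption Letter is held. But applying paragraphs (l)–(m): (l) is triggered — the baseline figure is 575, under the 576 limit. (m) is inapplicable (aggregate throughput is 5,080 units, not under 4,280 units), so (l) stands. (d) is therefore removed.

No — exception (b) applies; Hana is not required to file Form RP-2.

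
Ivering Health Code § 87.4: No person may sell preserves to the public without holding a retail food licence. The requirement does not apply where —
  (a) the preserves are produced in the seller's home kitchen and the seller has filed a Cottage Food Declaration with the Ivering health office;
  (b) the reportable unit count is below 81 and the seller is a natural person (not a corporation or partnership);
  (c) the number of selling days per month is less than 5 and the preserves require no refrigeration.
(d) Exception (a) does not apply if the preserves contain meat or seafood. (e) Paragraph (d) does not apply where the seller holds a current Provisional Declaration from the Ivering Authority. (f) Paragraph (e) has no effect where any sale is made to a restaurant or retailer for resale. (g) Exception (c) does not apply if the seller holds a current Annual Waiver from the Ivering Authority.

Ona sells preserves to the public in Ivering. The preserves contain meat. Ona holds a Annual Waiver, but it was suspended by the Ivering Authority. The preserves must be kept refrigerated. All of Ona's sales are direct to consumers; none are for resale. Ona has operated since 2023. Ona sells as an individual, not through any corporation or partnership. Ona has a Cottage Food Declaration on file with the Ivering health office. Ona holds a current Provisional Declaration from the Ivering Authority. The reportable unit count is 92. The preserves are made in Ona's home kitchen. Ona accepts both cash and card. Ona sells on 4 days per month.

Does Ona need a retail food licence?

No — exception (a) applies; Ona is not required to hold a retail food licence.

Exception (a)'s conditions are all satisfied: the preserves are home-kitchen produced; a Cottage Food Declaration is on file. Under paragraphs (d)–(f): (d) would limit (a) — the preserves contain meat — but (e) sets (d) aside: (e) operates against (d): a current Provisional Declaration is held. (f), which would lift (e), is not engaged — no sales are for resale. So (a) applies.
Exception (b) fails — the reportable unit count is 92, not below 81.
Exception (c) does not apply: the preserves require refrigeration.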